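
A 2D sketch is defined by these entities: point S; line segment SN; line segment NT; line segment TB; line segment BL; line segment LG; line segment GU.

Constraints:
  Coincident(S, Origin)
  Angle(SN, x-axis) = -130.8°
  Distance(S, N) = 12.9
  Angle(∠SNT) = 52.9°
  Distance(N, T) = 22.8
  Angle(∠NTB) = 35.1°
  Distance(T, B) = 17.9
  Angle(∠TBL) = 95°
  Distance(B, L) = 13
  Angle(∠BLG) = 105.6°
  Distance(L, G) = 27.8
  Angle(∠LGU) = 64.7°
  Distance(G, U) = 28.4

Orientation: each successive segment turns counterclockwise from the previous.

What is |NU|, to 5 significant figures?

29.878

S is at the origin; SN runs at -130.8° with length 12.9, so N = (-8.4291, -9.7652). ∠SNT = 52.9° gives NT at -3.7000° from the x-axis; with |NT| = 22.8, T = (14.323, -11.237). ∠NTB = 35.1° gives TB at 141.20° from the x-axis; with |TB| = 17.9, B = (0.37320, -0.020365). ∠TBL = 95.0° gives BL at -133.80° from the x-axis; with |BL| = 13.0, L = (-8.6247, -9.4032). ∠BLG = 105.6° gives LG at -59.400° from the x-axis; with |LG| = 27.8, G = (5.5267, -33.332). ∠LGU = 64.7° gives GU at 55.900° from the x-axis; with |GU| = 28.4, U = (21.449, -9.8150). Then |NU| = |U − N| = 29.878.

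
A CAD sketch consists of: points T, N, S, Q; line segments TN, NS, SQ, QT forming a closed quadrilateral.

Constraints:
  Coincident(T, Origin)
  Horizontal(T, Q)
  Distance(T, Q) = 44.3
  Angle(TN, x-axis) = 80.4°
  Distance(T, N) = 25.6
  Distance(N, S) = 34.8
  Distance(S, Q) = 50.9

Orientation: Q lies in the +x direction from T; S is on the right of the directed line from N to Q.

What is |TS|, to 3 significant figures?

9.99

T is at the origin; T and Q share the same y with |TQ| = 44.3 and Q in +x, so Q = (44.3, 0). TN runs at 80.4° with |TN| = 25.6, so N = (4.27, 25.2). S is determined by |NS| = 34.8 and |SQ| = 50.9 together: it lies at the intersection of circle(N, 34.8) and circle(Q, 50.9). With |NQ| = 47.3, the foot of the radical line on NQ is 9.08 from N and the perpendicular offset is √(34.8² − 9.08²) = 33.6. Taking the right-of-NQ solution: S = (-5.96, -8.02).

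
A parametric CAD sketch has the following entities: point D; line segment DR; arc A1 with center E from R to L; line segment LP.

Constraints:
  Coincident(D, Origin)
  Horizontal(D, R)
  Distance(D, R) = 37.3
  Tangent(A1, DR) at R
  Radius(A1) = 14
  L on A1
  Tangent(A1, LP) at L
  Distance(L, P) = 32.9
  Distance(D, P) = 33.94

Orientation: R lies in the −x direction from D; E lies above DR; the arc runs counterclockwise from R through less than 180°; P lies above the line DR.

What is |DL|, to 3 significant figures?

26.5

Checks: |EL| = 14.00 ✓; ∠(EL, LP) = 90.00° ✓; |LP| = 32.90 ✓; |DP| = 33.94 ✓.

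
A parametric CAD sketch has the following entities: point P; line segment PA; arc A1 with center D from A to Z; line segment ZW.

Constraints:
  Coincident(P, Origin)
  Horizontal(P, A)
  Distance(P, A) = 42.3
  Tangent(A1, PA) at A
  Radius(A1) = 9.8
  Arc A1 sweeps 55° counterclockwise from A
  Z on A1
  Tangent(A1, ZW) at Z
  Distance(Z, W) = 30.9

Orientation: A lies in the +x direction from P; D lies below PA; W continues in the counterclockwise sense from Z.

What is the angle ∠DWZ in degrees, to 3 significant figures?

17.6°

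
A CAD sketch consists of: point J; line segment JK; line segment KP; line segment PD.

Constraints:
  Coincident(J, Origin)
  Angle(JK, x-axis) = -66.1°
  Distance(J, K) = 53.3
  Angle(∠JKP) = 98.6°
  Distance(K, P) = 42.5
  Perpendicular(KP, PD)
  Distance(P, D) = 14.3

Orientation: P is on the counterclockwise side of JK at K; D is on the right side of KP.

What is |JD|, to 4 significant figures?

83.88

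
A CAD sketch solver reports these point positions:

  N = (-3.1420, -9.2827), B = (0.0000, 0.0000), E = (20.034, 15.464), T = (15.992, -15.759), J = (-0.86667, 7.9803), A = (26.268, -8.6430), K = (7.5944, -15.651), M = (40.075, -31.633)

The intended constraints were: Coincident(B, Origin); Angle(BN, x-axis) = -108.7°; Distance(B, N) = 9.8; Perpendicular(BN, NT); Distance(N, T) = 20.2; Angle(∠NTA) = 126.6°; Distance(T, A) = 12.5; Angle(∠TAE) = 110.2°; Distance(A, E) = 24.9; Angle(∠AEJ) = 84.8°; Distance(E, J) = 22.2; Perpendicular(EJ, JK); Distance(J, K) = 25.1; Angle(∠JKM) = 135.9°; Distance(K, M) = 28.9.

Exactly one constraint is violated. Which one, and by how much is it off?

Distance(K, M) = 28.9 — off by 7.30.

B = (0.00, 0.00) ✓; BN at -108.7° ✓; |BN| = 9.800 ✓; ∠(BN, NT) = 90.00° ✓; |NT| = 20.20 ✓; ∠NTA = 126.6° ✓; |TA| = 12.50 ✓; ∠TAE = 110.2° ✓; |AE| = 24.90 ✓; ∠AEJ = 84.80° ✓; |EJ| = 22.20 ✓; ∠(EJ, JK) = 90.00° ✓; |JK| = 25.10 ✓; ∠JKM = 135.9° ✓; |KM| = 36.20 ✗.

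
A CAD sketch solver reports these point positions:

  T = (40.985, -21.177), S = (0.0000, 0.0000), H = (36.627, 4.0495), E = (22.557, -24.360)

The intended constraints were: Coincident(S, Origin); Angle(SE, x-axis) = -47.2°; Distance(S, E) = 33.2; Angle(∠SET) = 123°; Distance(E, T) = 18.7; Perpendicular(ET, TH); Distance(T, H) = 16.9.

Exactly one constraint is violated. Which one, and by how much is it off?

Distance(T, H) = 16.9 — off by 8.70.

S = (0.00, 0.00) ✓; SE at -47.20° ✓; |SE| = 33.20 ✓; ∠SET = 123.0° ✓; |ET| = 18.70 ✓; ∠(ET, TH) = 90.00° ✓; |TH| = 25.60 ✗.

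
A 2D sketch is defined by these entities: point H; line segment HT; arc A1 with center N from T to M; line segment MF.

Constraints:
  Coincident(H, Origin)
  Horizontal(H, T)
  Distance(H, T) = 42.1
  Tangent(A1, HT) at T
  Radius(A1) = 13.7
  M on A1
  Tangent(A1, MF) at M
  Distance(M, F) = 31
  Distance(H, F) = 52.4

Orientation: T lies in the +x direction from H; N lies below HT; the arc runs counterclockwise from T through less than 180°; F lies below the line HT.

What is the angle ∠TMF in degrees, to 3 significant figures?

136°

Checks: |NM| = 13.70 ✓; ∠(NM, MF) = 90.00° ✓; |MF| = 31.00 ✓; |HF| = 52.40 ✓.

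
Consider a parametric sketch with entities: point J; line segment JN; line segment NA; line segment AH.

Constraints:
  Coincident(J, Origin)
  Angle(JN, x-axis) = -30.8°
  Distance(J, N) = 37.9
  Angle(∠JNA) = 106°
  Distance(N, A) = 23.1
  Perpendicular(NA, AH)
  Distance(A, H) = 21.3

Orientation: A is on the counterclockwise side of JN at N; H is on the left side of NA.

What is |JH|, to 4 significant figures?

36.80

J is at the origin; JN runs at -30.8° with length 37.9, so N = 37.9·(cos -30.8°, sin -30.8°) = (32.55, -19.41). ∠JNA = 106.0°, so NA runs at -30.8° + (180° − 106.0°) = 43.20° from the x-axis; with |NA| = 23.1, A = N + 23.1·(cos 43.20°, sin 43.20°) = (49.39, -3.593). The perpendicularity gives AH at right angles to NA; with |AH| = 21.3 on the left of NA, H = A + 21.3·(-0.6845, 0.7290) = (34.81, 11.93). Then |JH| = |H − J| = 36.80.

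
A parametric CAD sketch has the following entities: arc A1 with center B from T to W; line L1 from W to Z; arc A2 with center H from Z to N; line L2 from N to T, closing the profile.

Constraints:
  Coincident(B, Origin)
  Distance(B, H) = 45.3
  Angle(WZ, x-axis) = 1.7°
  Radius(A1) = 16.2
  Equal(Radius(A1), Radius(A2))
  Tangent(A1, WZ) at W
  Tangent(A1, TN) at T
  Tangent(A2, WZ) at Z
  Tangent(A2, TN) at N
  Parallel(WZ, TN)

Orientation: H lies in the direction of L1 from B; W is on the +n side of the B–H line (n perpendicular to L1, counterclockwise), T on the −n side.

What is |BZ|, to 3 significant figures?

48.1

Tangency of A1 to both parallel lines with radius 16.2 puts W and T at B ± 16.2·n: W = (-0.481, 16.2), T = (0.481, -16.2). Equal radii place Z and N the same way about H: Z = H + 16.2·n = (44.8, 17.5), N = H − 16.2·n = (45.8, -14.8). Then |BZ| = |Z − B| = 48.1.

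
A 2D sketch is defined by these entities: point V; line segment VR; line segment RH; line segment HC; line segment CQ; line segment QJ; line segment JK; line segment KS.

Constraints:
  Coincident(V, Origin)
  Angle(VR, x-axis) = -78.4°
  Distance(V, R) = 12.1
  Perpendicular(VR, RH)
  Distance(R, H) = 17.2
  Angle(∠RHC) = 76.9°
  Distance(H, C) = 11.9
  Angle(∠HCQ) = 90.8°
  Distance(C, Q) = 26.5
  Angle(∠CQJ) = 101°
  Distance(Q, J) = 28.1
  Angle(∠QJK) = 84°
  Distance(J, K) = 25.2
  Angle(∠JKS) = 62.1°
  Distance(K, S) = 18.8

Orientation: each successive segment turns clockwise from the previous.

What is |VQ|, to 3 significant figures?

12.9

∠RHC = 76.9° gives HC at 88.5° from the x-axis; with |HC| = 11.9, C = (-14.1, -3.42). ∠HCQ = 90.8° gives CQ at -0.700° from the x-axis; with |CQ| = 26.5, Q = (12.4, -3.74). Then |VQ| = |Q − V| = 12.9.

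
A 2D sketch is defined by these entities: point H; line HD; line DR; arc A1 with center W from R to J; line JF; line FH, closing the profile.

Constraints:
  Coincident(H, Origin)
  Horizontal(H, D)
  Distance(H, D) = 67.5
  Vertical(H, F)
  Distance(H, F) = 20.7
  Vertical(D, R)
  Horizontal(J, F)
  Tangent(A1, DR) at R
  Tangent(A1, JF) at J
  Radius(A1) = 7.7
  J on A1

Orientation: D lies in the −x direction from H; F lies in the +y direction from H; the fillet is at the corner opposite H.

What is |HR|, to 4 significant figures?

68.74

The virtual corner opposite H is at (-67.50, 20.70). Since A1 is tangent to DR there, WR ⟂ DR and A1 meets JF tangentially, so WJ is at right angles to JF, with radius 7.7, so the center W sits 7.7 in from both sides at W = (-59.80, 13.00). That places the tangent points at R = (-67.50, 13.00) on DR and J = (-59.80, 20.70) on JF. Then |HR| = |R − H| = 68.74.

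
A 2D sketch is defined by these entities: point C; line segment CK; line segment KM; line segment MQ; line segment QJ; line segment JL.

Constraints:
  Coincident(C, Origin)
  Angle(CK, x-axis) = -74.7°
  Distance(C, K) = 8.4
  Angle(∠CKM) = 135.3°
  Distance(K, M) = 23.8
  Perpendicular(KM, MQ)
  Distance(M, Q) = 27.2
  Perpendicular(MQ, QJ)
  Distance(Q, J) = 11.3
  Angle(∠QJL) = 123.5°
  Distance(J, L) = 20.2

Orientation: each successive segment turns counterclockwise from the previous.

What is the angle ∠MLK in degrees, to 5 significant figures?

72.669°

C is at the origin; CK runs at -74.7° with length 8.4, so K = (2.2165, -8.1023). ∠CKM = 135.3° gives KM at -30.000° from the x-axis; with |KM| = 23.8, M = (22.828, -20.002). KM is perpendicular to MQ, so MQ runs at 60.000°; with |MQ| = 27.2, Q = (36.428, 3.5536). MQ ⟂ QJ, so QJ runs at 150.00°; with |QJ| = 11.3, J = (26.642, 9.2036). ∠QJL = 123.5° gives JL at -153.50° from the x-axis; with |JL| = 20.2, L = (8.5642, 0.19041). Then cos ∠MLK = LM·LK / (|LM||LK|), giving 72.669°.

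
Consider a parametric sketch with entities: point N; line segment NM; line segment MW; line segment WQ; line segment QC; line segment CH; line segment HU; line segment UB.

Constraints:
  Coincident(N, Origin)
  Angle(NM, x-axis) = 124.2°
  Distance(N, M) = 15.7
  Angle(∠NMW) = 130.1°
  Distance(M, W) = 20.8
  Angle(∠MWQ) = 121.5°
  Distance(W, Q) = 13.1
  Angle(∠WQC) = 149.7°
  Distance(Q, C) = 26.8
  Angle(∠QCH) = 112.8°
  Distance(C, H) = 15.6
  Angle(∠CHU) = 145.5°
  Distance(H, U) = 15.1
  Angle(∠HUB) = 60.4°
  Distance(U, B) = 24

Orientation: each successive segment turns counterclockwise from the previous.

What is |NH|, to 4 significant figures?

40.28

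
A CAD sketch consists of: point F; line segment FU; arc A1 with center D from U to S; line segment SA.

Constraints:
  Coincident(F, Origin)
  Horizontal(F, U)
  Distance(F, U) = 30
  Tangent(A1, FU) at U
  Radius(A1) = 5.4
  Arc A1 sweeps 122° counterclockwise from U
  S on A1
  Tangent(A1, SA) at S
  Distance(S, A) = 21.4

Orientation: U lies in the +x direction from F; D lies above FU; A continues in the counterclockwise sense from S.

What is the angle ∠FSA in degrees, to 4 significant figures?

71.44°

On A1, U sits at bearing -90° from D; a 122° counterclockwise sweep puts S at bearing 32°, so S = D + 5.4·(cos 32°, sin 32°) = (34.58, 8.262). Since A1 is tangent to SA there, DS ⟂ SA, so SA runs along (−sin 32°, cos 32°); with |SA| = 21.4, A = (23.24, 26.41). Then cos ∠FSA = SF·SA / (|SF||SA|), giving 71.44°.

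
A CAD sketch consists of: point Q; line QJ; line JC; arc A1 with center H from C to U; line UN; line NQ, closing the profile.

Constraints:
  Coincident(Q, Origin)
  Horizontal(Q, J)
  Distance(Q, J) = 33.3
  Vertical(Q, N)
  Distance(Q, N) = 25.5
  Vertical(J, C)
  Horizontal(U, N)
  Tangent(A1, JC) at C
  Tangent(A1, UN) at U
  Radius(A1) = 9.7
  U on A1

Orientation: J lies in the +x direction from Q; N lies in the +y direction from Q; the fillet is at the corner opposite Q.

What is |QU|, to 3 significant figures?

34.7

Q is at the origin; QJ is horizontal with |QJ| = 33.3 and J on the +x side, so J = (33.3, 0.00). Q and N share the same x with |QN| = 25.5 and N on the +y side, so N = (0.00, 25.5). The virtual corner opposite Q is at (33.3, 25.5). Since A1 is tangent to JC there, HC ⟂ JC and the tangent condition forces HU to be normal to UN, with radius 9.7, so the center H sits 9.7 in from both sides at H = (23.6, 15.8). That places the tangent points at C = (33.3, 15.8) on JC and U = (23.6, 25.5) on UN. Then |QU| = |U − Q| = 34.7.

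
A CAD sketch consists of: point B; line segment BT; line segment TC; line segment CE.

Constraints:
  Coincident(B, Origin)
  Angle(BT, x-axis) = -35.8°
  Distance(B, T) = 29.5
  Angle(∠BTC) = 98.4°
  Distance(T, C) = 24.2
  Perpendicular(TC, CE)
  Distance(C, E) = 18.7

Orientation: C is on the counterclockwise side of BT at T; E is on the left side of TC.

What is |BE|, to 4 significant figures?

30.38

B is at the origin; BT runs at -35.8° with length 29.5, so T = 29.5·(cos -35.8°, sin -35.8°) = (23.93, -17.26). ∠BTC = 98.4°, so TC runs at -35.8° + (180° − 98.4°) = 45.80° from the x-axis; with |TC| = 24.2, C = T + 24.2·(cos 45.80°, sin 45.80°) = (40.80, 0.09299). TC is perpendicular to CE; with |CE| = 18.7 on the left of TC, E = C + 18.7·(-0.7169, 0.6972) = (27.39, 13.13). Then |BE| = |E − B| = 30.38.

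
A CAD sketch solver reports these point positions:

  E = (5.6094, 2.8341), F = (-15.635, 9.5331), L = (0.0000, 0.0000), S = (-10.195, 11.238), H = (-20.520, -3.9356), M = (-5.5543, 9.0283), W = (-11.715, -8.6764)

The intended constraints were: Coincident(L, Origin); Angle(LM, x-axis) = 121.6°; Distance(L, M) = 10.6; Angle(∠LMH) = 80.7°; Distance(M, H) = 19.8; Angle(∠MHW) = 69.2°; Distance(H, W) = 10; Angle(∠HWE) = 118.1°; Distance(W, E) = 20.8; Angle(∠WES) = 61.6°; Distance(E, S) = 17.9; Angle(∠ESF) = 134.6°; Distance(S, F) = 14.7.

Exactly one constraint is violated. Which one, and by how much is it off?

Distance(S, F) = 14.7 — off by 9.00.

L = (0.00, 0.00) ✓; LM at 121.6° ✓; |LM| = 10.60 ✓; ∠LMH = 80.70° ✓; |MH| = 19.80 ✓; ∠MHW = 69.20° ✓; |HW| = 10.00 ✓; ∠HWE = 118.1° ✓; |WE| = 20.80 ✓; ∠WES = 61.60° ✓; |ES| = 17.90 ✓; ∠ESF = 134.6° ✓; |SF| = 5.701 ✗.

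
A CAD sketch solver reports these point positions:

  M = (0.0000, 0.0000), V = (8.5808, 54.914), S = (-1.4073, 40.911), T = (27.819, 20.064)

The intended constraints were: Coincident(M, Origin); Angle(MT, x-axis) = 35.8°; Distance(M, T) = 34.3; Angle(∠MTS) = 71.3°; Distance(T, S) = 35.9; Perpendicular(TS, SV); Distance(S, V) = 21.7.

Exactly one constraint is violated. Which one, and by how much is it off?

Distance(S, V) = 21.7 — off by 4.50.

M = (0.00, 0.00) ✓; MT at 35.80° ✓; |MT| = 34.30 ✓; ∠MTS = 71.30° ✓; |TS| = 35.90 ✓; ∠(TS, SV) = 90.00° ✓; |SV| = 17.20 ✗.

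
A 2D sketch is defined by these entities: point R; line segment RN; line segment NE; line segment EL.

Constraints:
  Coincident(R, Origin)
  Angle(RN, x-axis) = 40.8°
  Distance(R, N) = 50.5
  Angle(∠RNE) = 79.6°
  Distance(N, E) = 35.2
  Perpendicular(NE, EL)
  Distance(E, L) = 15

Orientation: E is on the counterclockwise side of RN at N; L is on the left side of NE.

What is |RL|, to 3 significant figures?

43.4

∠RNE = 79.6°, so NE runs at 40.8° + (180° − 79.6°) = 141° from the x-axis; with |NE| = 35.2, E = N + 35.2·(cos 141°, sin 141°) = (10.8, 55.1). NE is perpendicular to EL; with |EL| = 15.0 on the left of NE, L = E + 15.0·(-0.627, -0.779) = (1.40, 43.4). Then |RL| = |L − R| = 43.4.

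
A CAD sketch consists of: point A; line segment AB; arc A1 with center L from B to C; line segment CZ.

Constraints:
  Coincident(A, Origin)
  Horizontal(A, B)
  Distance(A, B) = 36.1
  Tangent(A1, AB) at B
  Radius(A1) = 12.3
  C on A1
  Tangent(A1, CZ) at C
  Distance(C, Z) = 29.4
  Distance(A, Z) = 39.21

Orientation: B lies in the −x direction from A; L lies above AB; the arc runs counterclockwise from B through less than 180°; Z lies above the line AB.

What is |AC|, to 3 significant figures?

25.8

A is at the origin; AB is horizontal with |AB| = 36.1 and B on the −x side, so B = (-36.1, 0.00). Since A1 is tangent to AB there, LB ⟂ AB, so L = B + (0, 12.3) = (-36.1, 12.3). Since LC ⟂ CZ (tangency), |LZ| = √(12.3² + 29.4²) = 31.9 regardless of where C sits on A1. So Z lies on both circle(A, 39.21) and circle(L, 31.9); the above-AB intersection is Z = (-15.0, 36.2). C is the foot of the tangent from Z: C = (-24.4, 8.36).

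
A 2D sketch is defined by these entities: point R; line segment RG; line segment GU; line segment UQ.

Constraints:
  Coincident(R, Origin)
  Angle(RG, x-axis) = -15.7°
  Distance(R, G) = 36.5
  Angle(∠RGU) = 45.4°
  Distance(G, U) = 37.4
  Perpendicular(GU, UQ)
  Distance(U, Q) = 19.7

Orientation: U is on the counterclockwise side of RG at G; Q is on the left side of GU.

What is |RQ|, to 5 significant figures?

13.346

∠RGU = 45.4°, so GU runs at -15.7° + (180° − 45.4°) = 118.90° from the x-axis; with |GU| = 37.4, U = G + 37.4·(cos 118.90°, sin 118.90°) = (17.063, 22.865). GU is perpendicular to UQ; with |UQ| = 19.7 on the left of GU, Q = U + 19.7·(-0.87546, -0.48328) = (-0.18316, 13.345). Then |RQ| = |Q − R| = 13.346.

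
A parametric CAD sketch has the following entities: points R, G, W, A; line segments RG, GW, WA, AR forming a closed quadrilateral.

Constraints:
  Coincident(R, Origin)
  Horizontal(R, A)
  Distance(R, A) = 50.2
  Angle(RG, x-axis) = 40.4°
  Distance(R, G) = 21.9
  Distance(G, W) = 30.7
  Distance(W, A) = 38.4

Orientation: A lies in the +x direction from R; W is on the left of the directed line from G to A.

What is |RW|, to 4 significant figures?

52.53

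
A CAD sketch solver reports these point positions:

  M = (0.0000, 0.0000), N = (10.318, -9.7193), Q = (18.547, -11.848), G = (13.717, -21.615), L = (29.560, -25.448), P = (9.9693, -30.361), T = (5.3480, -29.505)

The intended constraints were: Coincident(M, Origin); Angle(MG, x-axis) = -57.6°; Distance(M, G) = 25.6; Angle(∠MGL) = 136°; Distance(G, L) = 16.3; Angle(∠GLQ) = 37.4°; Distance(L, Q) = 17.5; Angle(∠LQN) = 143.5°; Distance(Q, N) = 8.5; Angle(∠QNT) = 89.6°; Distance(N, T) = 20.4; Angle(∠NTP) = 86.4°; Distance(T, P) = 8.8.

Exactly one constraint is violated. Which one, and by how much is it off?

Distance(T, P) = 8.8 — off by 4.10.

M = (0.00, 0.00) ✓; MG at -57.60° ✓; |MG| = 25.60 ✓; ∠MGL = 136.0° ✓; |GL| = 16.30 ✓; ∠GLQ = 37.40° ✓; |LQ| = 17.50 ✓; ∠LQN = 143.5° ✓; |QN| = 8.500 ✓; ∠QNT = 89.60° ✓; |NT| = 20.40 ✓; ∠NTP = 86.39° ✓; |TP| = 4.700 ✗.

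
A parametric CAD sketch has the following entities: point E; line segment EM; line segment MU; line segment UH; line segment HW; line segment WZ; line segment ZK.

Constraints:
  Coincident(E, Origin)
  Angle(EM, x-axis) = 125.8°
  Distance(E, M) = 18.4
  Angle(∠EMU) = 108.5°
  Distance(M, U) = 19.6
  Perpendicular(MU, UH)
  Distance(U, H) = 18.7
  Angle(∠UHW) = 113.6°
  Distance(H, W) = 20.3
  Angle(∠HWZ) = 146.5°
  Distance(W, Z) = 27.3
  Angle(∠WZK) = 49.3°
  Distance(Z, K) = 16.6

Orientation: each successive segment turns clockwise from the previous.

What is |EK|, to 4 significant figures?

9.302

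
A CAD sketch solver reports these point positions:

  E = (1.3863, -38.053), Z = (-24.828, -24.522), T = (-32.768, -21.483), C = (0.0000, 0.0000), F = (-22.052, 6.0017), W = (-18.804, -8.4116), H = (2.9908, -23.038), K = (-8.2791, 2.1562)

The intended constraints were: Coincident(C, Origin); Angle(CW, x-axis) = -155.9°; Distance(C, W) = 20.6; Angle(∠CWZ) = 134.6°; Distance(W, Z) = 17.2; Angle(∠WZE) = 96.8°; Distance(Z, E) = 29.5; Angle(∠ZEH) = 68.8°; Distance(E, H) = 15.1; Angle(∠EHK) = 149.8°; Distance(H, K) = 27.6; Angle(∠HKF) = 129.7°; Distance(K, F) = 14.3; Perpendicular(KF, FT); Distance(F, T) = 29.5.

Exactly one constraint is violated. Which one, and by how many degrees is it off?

Perpendicular(KF, FT) — off by 5.70°.

C = (0.00, 0.00) ✓; CW at -155.9° ✓; |CW| = 20.60 ✓; ∠CWZ = 134.6° ✓; |WZ| = 17.20 ✓; ∠WZE = 96.80° ✓; |ZE| = 29.50 ✓; ∠ZEH = 68.80° ✓; |EH| = 15.10 ✓; ∠EHK = 149.8° ✓; |HK| = 27.60 ✓; ∠HKF = 129.7° ✓; |KF| = 14.30 ✓; ∠(KF, FT) = 84.30° ✗; |FT| = 29.50 ✓.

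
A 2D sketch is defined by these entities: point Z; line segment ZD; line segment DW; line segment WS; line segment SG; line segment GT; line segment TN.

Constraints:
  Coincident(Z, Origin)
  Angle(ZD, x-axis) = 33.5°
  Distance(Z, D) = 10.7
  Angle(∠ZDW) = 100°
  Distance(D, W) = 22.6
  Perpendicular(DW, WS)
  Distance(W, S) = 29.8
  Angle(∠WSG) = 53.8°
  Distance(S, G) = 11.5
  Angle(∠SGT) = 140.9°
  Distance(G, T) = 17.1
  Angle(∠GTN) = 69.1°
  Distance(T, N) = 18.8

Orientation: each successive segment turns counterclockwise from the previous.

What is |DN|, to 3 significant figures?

28.9

Z is at the origin; ZD runs at 33.5° with length 10.7, so D = (8.92, 5.91). ∠ZDW = 100.0° gives DW at 114° from the x-axis; with |DW| = 22.6, W = (-0.0892, 26.6). DW ⟂ WS, so WS runs at -156°; with |WS| = 29.8, S = (-27.4, 14.7). ∠WSG = 53.8° gives SG at -30.3° from the x-axis; with |SG| = 11.5, G = (-17.5, 8.95). ∠SGT = 140.9° gives GT at 8.80° from the x-axis; with |GT| = 17.1, T = (-0.590, 11.6). ∠GTN = 69.1° gives TN at 120° from the x-axis; with |TN| = 18.8, N = (-9.90, 27.9). Then |DN| = |N − D| = 28.9.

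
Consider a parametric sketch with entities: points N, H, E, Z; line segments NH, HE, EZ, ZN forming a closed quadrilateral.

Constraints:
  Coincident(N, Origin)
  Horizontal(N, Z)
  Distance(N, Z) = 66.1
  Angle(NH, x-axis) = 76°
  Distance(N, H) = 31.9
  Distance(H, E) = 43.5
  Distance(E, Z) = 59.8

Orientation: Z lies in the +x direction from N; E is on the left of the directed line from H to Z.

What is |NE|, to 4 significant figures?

70.57

Checks: |HE| = 43.50 ✓; |EZ| = 59.80 ✓.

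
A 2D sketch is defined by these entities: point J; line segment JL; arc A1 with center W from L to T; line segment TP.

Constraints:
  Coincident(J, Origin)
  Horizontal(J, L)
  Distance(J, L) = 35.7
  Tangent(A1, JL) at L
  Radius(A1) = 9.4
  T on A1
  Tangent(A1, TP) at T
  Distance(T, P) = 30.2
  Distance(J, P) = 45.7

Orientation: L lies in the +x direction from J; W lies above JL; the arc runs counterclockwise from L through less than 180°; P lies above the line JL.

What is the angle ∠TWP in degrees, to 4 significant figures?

72.71°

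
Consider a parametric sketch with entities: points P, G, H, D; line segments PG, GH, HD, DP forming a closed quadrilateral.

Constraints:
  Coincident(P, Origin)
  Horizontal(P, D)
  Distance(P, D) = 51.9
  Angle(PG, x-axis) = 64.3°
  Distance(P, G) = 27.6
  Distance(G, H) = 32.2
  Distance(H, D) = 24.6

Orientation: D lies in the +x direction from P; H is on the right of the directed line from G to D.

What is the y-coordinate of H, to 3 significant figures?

-3.32

P is at the origin; PD is horizontal with |PD| = 51.9 and D in +x, so D = (51.9, 0). PG runs at 64.3° with |PG| = 27.6, so G = (12.0, 24.9). H is determined by |GH| = 32.2 and |HD| = 24.6 together: it lies at the intersection of circle(G, 32.2) and circle(D, 24.6). With |GD| = 47.0, the foot of the radical line on GD is 28.1 from G and the perpendicular offset is √(32.2² − 28.1²) = 15.7. Taking the right-of-GD solution: H = (27.5, -3.32).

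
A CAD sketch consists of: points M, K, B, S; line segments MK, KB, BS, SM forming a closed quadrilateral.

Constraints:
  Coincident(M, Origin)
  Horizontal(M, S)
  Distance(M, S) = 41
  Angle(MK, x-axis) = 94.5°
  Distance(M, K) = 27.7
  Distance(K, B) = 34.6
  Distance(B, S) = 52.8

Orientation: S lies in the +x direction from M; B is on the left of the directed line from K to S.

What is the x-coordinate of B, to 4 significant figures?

24.17

Checks: |KB| = 34.60 ✓; |BS| = 52.80 ✓.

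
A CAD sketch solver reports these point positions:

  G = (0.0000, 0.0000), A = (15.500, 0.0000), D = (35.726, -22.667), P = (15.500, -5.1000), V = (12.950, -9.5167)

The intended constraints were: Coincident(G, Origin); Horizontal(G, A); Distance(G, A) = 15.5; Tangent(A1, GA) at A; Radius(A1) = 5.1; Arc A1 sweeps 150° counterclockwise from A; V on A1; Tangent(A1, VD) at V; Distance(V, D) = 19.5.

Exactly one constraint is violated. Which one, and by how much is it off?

Distance(V, D) = 19.5 — off by 6.80.

G = (0.00, 0.00) ✓; G.y = 0.00, A.y = 0.00 ✓; |GA| = 15.50 ✓; ∠(PA, AG) = 90.00° ✓; |PA| = 5.100 ✓; bearing(P→V) − bearing(P→A) = 150.0° ✓; |PV| = 5.100 ✓; ∠(PV, VD) = 90.00° ✓; |VD| = 26.30 ✗.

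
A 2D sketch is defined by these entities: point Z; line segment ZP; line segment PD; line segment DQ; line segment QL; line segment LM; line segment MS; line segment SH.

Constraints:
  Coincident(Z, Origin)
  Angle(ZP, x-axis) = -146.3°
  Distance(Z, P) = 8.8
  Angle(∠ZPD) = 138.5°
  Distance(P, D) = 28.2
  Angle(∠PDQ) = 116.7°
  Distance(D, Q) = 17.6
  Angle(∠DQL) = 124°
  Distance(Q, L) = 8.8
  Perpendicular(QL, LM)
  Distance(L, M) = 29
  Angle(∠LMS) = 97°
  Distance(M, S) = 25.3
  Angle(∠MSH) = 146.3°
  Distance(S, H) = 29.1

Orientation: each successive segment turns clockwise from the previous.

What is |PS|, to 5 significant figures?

21.478

QL ⟂ LM, so LM runs at -37.100°; with |LM| = 29.0, M = (-12.523, 5.1214). ∠LMS = 97.0° gives MS at -120.10° from the x-axis; with |MS| = 25.3, S = (-25.211, -16.767). Then |PS| = |S − P| = 21.478.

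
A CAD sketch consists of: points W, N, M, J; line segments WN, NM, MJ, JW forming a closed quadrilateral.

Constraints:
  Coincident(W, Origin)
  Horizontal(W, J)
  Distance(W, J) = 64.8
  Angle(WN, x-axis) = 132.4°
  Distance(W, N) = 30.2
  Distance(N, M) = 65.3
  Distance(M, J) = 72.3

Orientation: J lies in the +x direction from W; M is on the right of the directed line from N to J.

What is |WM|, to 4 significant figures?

38.62

Checks: |NM| = 65.30 ✓; |MJ| = 72.30 ✓.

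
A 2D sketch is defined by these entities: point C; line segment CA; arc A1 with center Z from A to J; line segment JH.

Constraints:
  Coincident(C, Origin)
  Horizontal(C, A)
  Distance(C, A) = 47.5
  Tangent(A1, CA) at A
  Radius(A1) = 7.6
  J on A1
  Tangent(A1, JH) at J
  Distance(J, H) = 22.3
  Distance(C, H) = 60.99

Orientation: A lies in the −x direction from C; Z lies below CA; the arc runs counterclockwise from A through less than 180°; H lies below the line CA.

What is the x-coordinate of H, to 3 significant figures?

-52.8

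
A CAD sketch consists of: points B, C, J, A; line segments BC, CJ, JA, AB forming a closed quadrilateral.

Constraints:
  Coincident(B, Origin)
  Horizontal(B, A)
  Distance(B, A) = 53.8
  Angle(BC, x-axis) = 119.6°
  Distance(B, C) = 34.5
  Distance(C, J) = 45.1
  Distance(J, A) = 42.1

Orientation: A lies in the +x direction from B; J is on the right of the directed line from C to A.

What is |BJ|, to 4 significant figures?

12.78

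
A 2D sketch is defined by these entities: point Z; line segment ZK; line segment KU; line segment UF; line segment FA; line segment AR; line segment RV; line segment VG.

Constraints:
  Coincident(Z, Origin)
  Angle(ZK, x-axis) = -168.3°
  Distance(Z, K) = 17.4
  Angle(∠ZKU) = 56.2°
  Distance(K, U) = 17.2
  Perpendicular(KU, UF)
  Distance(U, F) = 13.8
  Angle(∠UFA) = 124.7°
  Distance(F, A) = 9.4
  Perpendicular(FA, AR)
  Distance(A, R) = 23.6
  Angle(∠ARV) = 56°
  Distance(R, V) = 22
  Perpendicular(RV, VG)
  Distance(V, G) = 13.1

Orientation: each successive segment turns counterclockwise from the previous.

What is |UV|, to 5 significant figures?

0.98393

Z is at the origin; ZK runs at -168.3° with length 17.4, so K = (-17.038, -3.5285). ∠ZKU = 56.2° gives KU at -44.500° from the x-axis; with |KU| = 17.2, U = (-4.7706, -15.584). The perpendicularity gives UF at right angles to KU, so UF runs at 45.500°; with |UF| = 13.8, F = (4.9020, -5.7413). ∠UFA = 124.7° gives FA at 100.80° from the x-axis; with |FA| = 9.4, A = (3.1406, 3.4922). FA ⟂ AR, so AR runs at -169.20°; with |AR| = 23.6, R = (-20.041, -0.92998). ∠ARV = 56.0° gives RV at -45.200° from the x-axis; with |RV| = 22.0, V = (-4.5394, -16.541). Then |UV| = |V − U| = 0.98393.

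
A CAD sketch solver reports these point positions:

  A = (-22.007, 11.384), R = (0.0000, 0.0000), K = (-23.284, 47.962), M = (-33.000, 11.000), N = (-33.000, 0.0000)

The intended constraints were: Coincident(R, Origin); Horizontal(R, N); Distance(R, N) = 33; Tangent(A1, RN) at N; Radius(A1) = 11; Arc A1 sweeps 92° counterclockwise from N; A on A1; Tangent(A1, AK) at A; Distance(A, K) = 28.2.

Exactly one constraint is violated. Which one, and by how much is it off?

Distance(A, K) = 28.2 — off by 8.40.

R = (0.00, 0.00) ✓; R.y = 0.00, N.y = 0.00 ✓; |RN| = 33.00 ✓; ∠(MN, NR) = 90.00° ✓; |MN| = 11.00 ✓; bearing(M→A) − bearing(M→N) = 92.00° ✓; |MA| = 11.00 ✓; ∠(MA, AK) = 90.00° ✓; |AK| = 36.60 ✗.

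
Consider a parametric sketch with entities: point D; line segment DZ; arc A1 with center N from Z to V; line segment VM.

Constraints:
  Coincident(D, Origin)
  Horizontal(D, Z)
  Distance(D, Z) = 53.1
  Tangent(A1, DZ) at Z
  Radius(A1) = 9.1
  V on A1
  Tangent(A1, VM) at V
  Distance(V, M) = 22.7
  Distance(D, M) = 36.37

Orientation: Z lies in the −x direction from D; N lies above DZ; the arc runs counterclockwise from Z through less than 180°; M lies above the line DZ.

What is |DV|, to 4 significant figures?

46.60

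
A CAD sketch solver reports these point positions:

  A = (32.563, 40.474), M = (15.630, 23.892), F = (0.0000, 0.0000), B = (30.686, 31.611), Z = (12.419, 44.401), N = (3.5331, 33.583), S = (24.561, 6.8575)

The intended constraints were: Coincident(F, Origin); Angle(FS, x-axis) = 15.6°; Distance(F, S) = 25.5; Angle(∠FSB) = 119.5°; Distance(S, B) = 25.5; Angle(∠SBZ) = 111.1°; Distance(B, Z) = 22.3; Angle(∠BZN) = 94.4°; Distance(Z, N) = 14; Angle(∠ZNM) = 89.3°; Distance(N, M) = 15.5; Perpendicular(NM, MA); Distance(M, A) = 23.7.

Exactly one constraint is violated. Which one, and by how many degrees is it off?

Perpendicular(NM, MA) — off by 6.90°.

F = (0.00, 0.00) ✓; FS at 15.60° ✓; |FS| = 25.50 ✓; ∠FSB = 119.5° ✓; |SB| = 25.50 ✓; ∠SBZ = 111.1° ✓; |BZ| = 22.30 ✓; ∠BZN = 94.40° ✓; |ZN| = 14.00 ✓; ∠ZNM = 89.30° ✓; |NM| = 15.50 ✓; ∠(NM, MA) = 83.10° ✗; |MA| = 23.70 ✓.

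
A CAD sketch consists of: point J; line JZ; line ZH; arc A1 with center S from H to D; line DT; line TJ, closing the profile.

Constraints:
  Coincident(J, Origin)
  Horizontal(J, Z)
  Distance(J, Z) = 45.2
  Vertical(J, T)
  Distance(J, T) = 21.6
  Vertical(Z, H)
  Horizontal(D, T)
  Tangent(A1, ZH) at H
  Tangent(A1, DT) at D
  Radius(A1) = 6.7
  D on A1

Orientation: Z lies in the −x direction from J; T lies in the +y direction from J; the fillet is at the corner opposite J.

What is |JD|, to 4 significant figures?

44.15

J is at the origin; J and Z share the same y with |JZ| = 45.2 and Z on the −x side, so Z = (-45.20, 0.000). JT is vertical with |JT| = 21.6 and T on the +y side, so T = (0.000, 21.60). The virtual corner opposite J is at (-45.20, 21.60). The tangent condition forces SH to be normal to ZH and since A1 is tangent to DT there, SD ⟂ DT, with radius 6.7, so the center S sits 6.7 in from both sides at S = (-38.50, 14.90). That places the tangent points at H = (-45.20, 14.90) on ZH and D = (-38.50, 21.60) on DT. Then |JD| = |D − J| = 44.15.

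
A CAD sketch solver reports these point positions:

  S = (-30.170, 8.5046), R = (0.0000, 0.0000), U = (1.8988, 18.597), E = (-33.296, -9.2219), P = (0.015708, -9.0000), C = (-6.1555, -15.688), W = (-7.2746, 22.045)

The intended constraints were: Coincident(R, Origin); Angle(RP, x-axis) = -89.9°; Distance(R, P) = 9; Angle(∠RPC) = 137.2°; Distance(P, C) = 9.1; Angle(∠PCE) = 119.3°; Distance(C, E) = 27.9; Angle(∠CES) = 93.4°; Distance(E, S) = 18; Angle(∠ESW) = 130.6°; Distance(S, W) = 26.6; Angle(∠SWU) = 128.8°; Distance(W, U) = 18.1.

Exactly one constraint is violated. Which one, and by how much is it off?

Distance(W, U) = 18.1 — off by 8.30.

R = (0.00, 0.00) ✓; RP at -89.90° ✓; |RP| = 9.000 ✓; ∠RPC = 137.2° ✓; |PC| = 9.100 ✓; ∠PCE = 119.3° ✓; |CE| = 27.90 ✓; ∠CES = 93.40° ✓; |ES| = 18.00 ✓; ∠ESW = 130.6° ✓; |SW| = 26.60 ✓; ∠SWU = 128.8° ✓; |WU| = 9.800 ✗.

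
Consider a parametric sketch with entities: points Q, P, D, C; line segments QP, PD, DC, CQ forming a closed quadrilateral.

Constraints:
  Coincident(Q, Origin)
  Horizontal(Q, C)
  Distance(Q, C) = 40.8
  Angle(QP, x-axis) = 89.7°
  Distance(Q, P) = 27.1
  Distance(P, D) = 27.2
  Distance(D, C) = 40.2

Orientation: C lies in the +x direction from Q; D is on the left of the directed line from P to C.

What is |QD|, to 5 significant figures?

45.008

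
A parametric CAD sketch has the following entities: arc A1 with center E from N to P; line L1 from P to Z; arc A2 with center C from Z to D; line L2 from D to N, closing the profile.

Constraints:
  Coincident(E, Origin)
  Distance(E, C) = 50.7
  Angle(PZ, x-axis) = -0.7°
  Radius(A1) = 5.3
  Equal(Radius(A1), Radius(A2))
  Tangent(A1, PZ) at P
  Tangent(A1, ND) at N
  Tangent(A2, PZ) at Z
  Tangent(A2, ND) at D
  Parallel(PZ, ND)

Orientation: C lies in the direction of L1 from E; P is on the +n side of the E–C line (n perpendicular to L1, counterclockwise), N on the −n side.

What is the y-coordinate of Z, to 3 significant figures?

4.68

Tangency of A1 to both parallel lines with radius 5.3 puts P and N at E ± 5.3·n: P = (0.0648, 5.30), N = (-0.0648, -5.30). Equal radii place Z and D the same way about C: Z = C + 5.3·n = (50.8, 4.68), D = C − 5.3·n = (50.6, -5.92). So Z.y = 4.68.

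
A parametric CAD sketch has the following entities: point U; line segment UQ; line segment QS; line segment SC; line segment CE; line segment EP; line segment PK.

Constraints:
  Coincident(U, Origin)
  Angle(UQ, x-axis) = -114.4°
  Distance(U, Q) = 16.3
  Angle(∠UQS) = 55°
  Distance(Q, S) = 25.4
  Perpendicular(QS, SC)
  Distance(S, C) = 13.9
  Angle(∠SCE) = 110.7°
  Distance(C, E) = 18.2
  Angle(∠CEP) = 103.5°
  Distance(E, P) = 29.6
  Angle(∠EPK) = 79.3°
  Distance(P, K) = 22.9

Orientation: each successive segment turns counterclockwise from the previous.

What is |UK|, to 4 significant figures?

26.85

U is at the origin; UQ runs at -114.4° with length 16.3, so Q = (-6.734, -14.84). ∠UQS = 55.0° gives QS at 10.60° from the x-axis; with |QS| = 25.4, S = (18.23, -10.17). The perpendicularity gives SC at right angles to QS, so SC runs at 100.6°; with |SC| = 13.9, C = (15.68, 3.491). ∠SCE = 110.7° gives CE at 169.9° from the x-axis; with |CE| = 18.2, E = (-2.242, 6.683). ∠CEP = 103.5° gives EP at -113.6° from the x-axis; with |EP| = 29.6, P = (-14.09, -20.44). ∠EPK = 79.3° gives PK at -12.90° from the x-axis; with |PK| = 22.9, K = (8.230, -25.55). Then |UK| = |K − U| = 26.85.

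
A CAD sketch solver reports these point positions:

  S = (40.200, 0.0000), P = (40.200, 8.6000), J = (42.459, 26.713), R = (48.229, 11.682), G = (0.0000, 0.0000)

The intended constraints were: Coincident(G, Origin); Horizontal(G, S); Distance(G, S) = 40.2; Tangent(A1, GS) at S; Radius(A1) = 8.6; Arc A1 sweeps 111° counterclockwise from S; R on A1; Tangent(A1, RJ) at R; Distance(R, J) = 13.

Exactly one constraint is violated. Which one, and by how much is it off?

Distance(R, J) = 13 — off by 3.10.

G = (0.00, 0.00) ✓; G.y = 0.00, S.y = 0.00 ✓; |GS| = 40.20 ✓; ∠(PS, SG) = 90.00° ✓; |PS| = 8.600 ✓; bearing(P→R) − bearing(P→S) = 111.0° ✓; |PR| = 8.600 ✓; ∠(PR, RJ) = 90.00° ✓; |RJ| = 16.10 ✗.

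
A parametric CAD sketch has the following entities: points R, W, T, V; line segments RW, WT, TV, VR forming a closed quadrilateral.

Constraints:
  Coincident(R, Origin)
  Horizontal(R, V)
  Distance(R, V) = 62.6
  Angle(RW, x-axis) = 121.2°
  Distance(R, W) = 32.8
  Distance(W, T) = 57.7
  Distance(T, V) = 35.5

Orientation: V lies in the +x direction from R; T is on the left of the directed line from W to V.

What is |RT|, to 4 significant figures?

49.38

R is at the origin; RV is horizontal with |RV| = 62.6 and V in +x, so V = (62.6, 0). RW runs at 121.2° with |RW| = 32.8, so W = (-16.99, 28.06). T is determined by |WT| = 57.7 and |TV| = 35.5 together: it lies at the intersection of circle(W, 57.7) and circle(V, 35.5). With |WV| = 84.39, the foot of the radical line on WV is 54.45 from W and the perpendicular offset is √(57.7² − 54.45²) = 19.08. Taking the left-of-WV solution: T = (40.71, 27.95).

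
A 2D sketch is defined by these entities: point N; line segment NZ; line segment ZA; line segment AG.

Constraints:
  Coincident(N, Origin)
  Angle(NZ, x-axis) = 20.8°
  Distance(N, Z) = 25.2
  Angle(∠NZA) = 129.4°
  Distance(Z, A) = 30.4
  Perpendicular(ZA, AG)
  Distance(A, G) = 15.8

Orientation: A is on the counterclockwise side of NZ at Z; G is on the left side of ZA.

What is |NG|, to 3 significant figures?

46.5

N is at the origin; NZ runs at 20.8° with length 25.2, so Z = 25.2·(cos 20.8°, sin 20.8°) = (23.6, 8.95). ∠NZA = 129.4°, so ZA runs at 20.8° + (180° − 129.4°) = 71.4° from the x-axis; with |ZA| = 30.4, A = Z + 30.4·(cos 71.4°, sin 71.4°) = (33.3, 37.8). ZA ⟂ AG; with |AG| = 15.8 on the left of ZA, G = A + 15.8·(-0.948, 0.319) = (18.3, 42.8). Then |NG| = |G − N| = 46.5.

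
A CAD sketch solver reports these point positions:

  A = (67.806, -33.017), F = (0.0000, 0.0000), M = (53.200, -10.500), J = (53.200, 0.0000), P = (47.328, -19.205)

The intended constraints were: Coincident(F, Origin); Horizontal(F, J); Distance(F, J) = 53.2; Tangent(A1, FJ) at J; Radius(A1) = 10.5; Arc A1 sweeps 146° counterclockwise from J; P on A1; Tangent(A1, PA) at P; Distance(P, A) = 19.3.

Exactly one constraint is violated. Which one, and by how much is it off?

Distance(P, A) = 19.3 — off by 5.40.

F = (0.00, 0.00) ✓; F.y = 0.00, J.y = 0.00 ✓; |FJ| = 53.20 ✓; ∠(MJ, JF) = 90.00° ✓; |MJ| = 10.50 ✓; bearing(M→P) − bearing(M→J) = 146.0° ✓; |MP| = 10.50 ✓; ∠(MP, PA) = 90.00° ✓; |PA| = 24.70 ✗.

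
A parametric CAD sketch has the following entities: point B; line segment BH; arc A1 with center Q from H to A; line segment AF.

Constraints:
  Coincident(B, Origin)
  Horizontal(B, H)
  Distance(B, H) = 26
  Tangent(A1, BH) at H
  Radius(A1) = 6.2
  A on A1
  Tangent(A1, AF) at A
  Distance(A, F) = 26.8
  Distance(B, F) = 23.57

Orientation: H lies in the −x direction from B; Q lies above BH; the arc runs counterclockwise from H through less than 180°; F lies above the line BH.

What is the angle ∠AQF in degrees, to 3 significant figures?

77.0°

B is at the origin; BH is horizontal with |BH| = 26.0 and H on the −x side, so H = (-26.0, 0.00). Since A1 is tangent to BH there, QH ⟂ BH, so Q = H + (0, 6.2) = (-26.0, 6.20). Since QA ⟂ AF (tangency), |QF| = √(6.2² + 26.8²) = 27.5 regardless of where A sits on A1. So F lies on both circle(B, 23.57) and circle(Q, 27.5); the above-BH intersection is F = (-4.35, 23.2). A is the foot of the tangent from F: A = (-21.2, 2.31).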